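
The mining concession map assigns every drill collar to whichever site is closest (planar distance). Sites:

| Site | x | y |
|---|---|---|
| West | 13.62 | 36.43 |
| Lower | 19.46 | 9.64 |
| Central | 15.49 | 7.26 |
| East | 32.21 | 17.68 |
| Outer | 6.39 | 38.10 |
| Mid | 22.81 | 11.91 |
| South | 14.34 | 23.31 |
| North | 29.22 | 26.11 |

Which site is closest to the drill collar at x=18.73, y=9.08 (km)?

Squared distances to each site:
West: 774.135; Lower: 0.847; Central: 13.810; East: 255.670; Outer: 994.436; Mid: 24.655; South: 221.765; North: 400.061.
Minimum at Lower.

Lower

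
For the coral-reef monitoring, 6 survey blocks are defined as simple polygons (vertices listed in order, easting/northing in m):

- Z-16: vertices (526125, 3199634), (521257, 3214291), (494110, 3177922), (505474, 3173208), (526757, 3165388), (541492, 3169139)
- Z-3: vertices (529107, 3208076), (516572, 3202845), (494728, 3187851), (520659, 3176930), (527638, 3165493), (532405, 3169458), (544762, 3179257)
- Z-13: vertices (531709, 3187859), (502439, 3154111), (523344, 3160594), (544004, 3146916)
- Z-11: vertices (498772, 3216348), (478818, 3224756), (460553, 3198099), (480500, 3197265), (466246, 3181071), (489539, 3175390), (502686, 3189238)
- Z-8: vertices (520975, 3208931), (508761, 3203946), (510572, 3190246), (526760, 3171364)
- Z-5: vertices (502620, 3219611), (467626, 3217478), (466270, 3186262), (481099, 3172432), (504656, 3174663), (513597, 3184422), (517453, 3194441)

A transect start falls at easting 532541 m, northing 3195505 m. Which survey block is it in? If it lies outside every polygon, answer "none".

Cast a ray rightward from (532541, 3195505). For each polygon, the edges (by vertex number in listed order) whose endpoints lie on opposite sides of northing = 3195505, where each meets that height, and whether that is right or left of the point:
Z-16: 2–3 at easting≈507234.5 (left), 6–1 at easting≈528205.7 (left) → 0 crossings.
Z-3: 2–3 at easting≈505878.7 (left), 7–1 at easting≈535935.8 (right) → 1 crossing.
Z-13: no edge straddles that height → 0 crossings.
Z-11: 4–5 at easting≈478950.8 (left), 7–1 at easting≈501781.2 (left) → 0 crossings.
Z-8: 2–3 at easting≈509876.8 (left), 4–1 at easting≈523042.5 (left) → 0 crossings.
Z-5: 2–3 at easting≈466671.5 (left), 7–1 at easting≈516826.0 (left) → 0 crossings.
Only Z-3 has an odd count, so the point is inside Z-3.

Z-3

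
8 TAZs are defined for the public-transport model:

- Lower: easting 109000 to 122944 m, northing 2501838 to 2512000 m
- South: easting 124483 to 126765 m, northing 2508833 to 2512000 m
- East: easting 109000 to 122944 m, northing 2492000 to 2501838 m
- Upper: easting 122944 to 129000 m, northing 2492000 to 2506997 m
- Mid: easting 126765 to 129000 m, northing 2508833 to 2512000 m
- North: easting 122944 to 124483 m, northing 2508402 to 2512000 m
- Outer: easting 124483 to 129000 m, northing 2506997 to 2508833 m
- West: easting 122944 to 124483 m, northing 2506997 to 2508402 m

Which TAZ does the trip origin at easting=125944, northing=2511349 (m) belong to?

The point has easting = 125944 and northing = 2511349.
Only South satisfies 124483 ≤ easting ≤ 126765 and 2508833 ≤ northing ≤ 2512000.

South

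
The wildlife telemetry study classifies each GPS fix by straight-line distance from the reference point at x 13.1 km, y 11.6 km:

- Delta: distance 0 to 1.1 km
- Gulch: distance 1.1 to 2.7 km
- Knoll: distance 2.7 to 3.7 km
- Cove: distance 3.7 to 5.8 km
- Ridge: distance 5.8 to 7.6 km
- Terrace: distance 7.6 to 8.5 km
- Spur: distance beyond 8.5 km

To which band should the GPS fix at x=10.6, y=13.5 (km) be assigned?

Distance = √((10.6−13.1)² + (13.5−11.6)²) = √(6.250 + 3.610) = 3.140 km.
2.7 ≤ 3.140 < 3.7 → Knoll.

Knoll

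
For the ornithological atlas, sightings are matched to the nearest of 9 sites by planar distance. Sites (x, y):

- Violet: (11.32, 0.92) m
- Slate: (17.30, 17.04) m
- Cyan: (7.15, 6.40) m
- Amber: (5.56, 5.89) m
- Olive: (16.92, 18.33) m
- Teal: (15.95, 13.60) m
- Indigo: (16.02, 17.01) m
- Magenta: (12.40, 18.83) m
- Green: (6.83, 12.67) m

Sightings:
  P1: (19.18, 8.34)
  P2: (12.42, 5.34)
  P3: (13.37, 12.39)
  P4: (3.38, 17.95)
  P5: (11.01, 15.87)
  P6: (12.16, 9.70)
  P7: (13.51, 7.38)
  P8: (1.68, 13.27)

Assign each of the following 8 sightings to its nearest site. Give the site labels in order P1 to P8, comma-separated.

Teal, Violet, Teal, Green, Magenta, Teal, Cyan, Green

P1 → Teal (d²=38.10)
P2 → Violet (d²=20.75)
P3 → Teal (d²=8.12)
P4 → Green (d²=39.78)
P5 → Magenta (d²=10.69)
P6 → Teal (d²=29.57)
P7 → Cyan (d²=41.41)
P8 → Green (d²=26.88)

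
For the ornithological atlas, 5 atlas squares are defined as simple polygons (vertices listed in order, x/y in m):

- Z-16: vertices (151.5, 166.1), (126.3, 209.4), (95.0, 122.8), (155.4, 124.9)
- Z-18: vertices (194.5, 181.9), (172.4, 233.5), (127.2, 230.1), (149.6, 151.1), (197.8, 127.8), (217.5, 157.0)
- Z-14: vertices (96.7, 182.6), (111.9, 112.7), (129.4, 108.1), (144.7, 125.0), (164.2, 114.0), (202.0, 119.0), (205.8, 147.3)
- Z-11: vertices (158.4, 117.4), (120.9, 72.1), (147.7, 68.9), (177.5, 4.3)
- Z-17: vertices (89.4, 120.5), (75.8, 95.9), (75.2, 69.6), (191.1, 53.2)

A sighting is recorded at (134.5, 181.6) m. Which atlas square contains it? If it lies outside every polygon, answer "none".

Cast a ray rightward from (134.5, 181.6). For each polygon, the edges (by vertex number in listed order) whose endpoints lie on opposite sides of y = 181.6, where each meets that height, and whether that is right or left of the point:
Z-16: 1–2 at x≈142.48 (right), 2–3 at x≈116.25 (left) → 1 crossing.
Z-18: 3–4 at x≈140.95 (right), 6–1 at x≈194.78 (right) → 2 crossings.
Z-14: 1–2 at x≈96.92 (left), 7–1 at x≈99.79 (left) → 0 crossings.
Z-11: no edge straddles that height → 0 crossings.
Z-17: no edge straddles that height → 0 crossings.
Only Z-16 has an odd count, so the point is inside Z-16.

Z-16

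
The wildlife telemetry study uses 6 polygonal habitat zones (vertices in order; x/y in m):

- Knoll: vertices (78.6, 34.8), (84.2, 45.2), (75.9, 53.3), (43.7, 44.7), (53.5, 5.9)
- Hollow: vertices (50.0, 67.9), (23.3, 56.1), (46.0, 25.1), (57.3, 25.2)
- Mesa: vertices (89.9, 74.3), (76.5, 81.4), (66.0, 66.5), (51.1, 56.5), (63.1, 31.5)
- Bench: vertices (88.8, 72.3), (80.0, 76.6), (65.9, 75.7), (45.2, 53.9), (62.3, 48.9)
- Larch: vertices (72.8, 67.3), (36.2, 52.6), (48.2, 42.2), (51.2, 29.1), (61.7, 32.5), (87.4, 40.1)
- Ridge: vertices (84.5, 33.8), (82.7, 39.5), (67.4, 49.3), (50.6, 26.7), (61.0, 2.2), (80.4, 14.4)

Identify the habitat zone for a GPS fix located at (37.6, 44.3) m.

Hollow

Cast a ray rightward from (37.6, 44.3). For each polygon, the edges (by vertex number in listed order) whose endpoints lie on opposite sides of y = 44.3, where each meets that height, and whether that is right or left of the point:
Knoll: 1–2 at x≈83.72 (right), 4–5 at x≈43.80 (right) → 2 crossings.
Hollow: 2–3 at x≈31.94 (left), 4–1 at x≈54.03 (right) → 1 crossing.
Mesa: 4–5 at x≈56.96 (right), 5–1 at x≈71.11 (right) → 2 crossings.
Bench: no edge straddles that height → 0 crossings.
Larch: 2–3 at x≈45.78 (right), 6–1 at x≈85.15 (right) → 2 crossings.
Ridge: 2–3 at x≈75.21 (right), 3–4 at x≈63.68 (right) → 2 crossings.
Only Hollow has an odd count, so the point is inside Hollow.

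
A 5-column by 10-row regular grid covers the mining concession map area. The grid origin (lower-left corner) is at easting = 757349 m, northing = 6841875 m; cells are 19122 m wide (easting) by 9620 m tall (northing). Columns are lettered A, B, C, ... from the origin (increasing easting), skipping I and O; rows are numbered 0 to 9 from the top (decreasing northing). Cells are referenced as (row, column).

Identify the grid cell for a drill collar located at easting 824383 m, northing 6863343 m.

(7, D)

Column index: ⌊(824383 − 757349) / 19122⌋ = ⌊3.506⌋ = 3 → column D
Row offset from origin: ⌊(6863343 − 6841875) / 9620⌋ = ⌊2.232⌋ = 2 → row 7 (counted from top)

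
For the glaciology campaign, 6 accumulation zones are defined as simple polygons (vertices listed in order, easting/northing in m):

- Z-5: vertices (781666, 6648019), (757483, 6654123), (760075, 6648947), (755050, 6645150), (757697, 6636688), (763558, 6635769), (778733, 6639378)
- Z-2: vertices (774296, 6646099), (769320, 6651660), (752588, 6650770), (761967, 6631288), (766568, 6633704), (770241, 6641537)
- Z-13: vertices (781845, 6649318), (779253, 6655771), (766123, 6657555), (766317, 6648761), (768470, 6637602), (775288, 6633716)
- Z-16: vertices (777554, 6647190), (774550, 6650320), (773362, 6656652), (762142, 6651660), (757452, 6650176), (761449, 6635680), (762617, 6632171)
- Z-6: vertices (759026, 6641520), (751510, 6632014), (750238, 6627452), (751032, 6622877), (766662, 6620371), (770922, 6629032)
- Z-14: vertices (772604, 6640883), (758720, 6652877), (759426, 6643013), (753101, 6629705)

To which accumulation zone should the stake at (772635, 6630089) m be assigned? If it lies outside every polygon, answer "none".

none

Cast a ray rightward from (772635, 6630089). For each polygon, the edges (by vertex number in listed order) whose endpoints lie on opposite sides of northing = 6630089, where each meets that height, and whether that is right or left of the point:
Z-5: no edge straddles that height → 0 crossings.
Z-2: no edge straddles that height → 0 crossings.
Z-13: no edge straddles that height → 0 crossings.
Z-16: no edge straddles that height → 0 crossings.
Z-6: 2–3 at easting≈750973.3 (left), 6–1 at easting≈769915.1 (left) → 0 crossings.
Z-14: 3–4 at easting≈753283.5 (left), 4–1 at easting≈753771.0 (left) → 0 crossings.
All counts are even, so the point lies outside every listed polygon.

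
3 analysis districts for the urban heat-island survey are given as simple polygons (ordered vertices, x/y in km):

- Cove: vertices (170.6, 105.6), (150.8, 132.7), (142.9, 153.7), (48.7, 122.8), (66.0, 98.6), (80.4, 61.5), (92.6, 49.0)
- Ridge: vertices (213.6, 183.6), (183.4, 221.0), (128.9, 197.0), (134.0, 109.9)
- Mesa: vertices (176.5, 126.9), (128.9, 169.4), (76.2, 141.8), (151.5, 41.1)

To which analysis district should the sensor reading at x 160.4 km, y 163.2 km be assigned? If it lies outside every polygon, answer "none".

Cast a ray rightward from (160.4, 163.2). For each polygon, the edges (by vertex number in listed order) whose endpoints lie on opposite sides of y = 163.2, where each meets that height, and whether that is right or left of the point:
Cove: no edge straddles that height → 0 crossings.
Ridge: 3–4 at x≈130.88 (left), 4–1 at x≈191.57 (right) → 1 crossing.
Mesa: 1–2 at x≈135.84 (left), 2–3 at x≈117.06 (left) → 0 crossings.
Only Ridge has an odd count, so the point is inside Ridge.

Ridge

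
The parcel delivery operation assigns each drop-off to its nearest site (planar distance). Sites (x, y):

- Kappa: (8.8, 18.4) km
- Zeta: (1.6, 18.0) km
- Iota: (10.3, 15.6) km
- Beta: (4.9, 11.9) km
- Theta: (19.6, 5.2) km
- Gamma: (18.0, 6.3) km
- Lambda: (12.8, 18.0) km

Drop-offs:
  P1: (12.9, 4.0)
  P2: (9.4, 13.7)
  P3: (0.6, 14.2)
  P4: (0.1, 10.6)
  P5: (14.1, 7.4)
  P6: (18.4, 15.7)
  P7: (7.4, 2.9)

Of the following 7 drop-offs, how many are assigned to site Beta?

P1 → Gamma
P2 → Iota
P3 → Zeta
P4 → Beta
P5 → Gamma
P6 → Lambda
P7 → Beta
2 of the 7 go to Beta.

2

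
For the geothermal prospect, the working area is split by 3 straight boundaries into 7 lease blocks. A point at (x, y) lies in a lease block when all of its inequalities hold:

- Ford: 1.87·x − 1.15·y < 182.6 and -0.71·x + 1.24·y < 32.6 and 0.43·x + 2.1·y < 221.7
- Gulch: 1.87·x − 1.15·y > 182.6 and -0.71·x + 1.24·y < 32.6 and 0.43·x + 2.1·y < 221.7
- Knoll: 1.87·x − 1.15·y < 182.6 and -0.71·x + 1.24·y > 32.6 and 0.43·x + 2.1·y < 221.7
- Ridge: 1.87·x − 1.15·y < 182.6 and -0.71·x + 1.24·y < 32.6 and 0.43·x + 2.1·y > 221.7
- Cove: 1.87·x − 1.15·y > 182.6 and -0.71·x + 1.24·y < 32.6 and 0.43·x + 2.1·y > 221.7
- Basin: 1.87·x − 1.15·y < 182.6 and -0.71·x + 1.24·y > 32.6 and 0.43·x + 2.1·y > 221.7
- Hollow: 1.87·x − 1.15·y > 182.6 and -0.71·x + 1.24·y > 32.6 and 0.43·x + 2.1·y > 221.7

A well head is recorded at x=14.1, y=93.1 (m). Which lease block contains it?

Knoll

1.87·14.1 − 1.15·93.1 = -80.698, which is < 182.6
-0.71·14.1 + 1.24·93.1 = 105.433, which is > 32.6
0.43·14.1 + 2.1·93.1 = 201.573, which is < 221.7
This sign pattern matches Knoll.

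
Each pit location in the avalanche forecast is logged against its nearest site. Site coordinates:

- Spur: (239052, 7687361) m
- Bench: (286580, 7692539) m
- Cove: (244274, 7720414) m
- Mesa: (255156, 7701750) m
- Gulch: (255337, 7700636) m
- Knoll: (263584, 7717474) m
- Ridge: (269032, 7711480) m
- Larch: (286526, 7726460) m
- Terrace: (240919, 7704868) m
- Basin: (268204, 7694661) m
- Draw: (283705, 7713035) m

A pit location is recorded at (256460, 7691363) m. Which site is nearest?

Gulch

Squared distances to each site:
Spur: 319054468.000; Bench: 908597376.000; Cove: 992459197.000; Mesa: 109590185.000; Gulch: 87249658.000; Knoll: 732535697.000; Ridge: 562748873.000; Larch: 2135763765.000; Terrace: 423907706.000; Basin: 148798340.000; Draw: 1211965609.000.
Minimum at Gulch.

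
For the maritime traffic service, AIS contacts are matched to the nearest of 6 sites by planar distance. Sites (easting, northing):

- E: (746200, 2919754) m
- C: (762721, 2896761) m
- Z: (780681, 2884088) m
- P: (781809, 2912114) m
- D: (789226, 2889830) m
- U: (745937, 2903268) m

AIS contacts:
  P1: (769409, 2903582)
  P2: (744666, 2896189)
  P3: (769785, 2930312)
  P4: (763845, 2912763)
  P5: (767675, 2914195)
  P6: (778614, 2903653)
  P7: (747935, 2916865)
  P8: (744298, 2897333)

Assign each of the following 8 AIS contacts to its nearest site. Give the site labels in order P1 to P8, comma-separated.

C, U, P, C, P, P, E, U

P1 → C (d²=91255385.00)
P2 → U (d²=51727682.00)
P3 → P (d²=475743780.00)
P4 → C (d²=257327380.00)
P5 → P (d²=204100517.00)
P6 → P (d²=81796546.00)
P7 → E (d²=11356546.00)
P8 → U (d²=37910546.00)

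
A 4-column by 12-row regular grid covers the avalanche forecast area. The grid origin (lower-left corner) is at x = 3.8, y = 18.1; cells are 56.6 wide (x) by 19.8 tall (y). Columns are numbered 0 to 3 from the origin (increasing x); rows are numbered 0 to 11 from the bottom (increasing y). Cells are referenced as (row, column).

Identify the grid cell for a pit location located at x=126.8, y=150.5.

(6, 2)

Column index: ⌊(126.8 − 3.8) / 56.6⌋ = ⌊2.173⌋ = 2
Row offset from origin: ⌊(150.5 − 18.1) / 19.8⌋ = ⌊6.687⌋ = 6 → row 6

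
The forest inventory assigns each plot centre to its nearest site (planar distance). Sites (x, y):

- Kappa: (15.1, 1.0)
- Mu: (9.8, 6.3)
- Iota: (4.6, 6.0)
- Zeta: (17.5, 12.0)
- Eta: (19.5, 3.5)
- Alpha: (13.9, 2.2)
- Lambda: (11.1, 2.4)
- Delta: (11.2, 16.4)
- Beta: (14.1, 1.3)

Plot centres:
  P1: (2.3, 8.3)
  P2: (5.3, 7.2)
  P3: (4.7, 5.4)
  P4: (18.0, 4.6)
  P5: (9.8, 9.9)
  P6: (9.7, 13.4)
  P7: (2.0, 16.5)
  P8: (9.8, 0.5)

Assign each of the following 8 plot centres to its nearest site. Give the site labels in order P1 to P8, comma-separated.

P1 → Iota (d²=10.58)
P2 → Iota (d²=1.93)
P3 → Iota (d²=0.37)
P4 → Eta (d²=3.46)
P5 → Mu (d²=12.96)
P6 → Delta (d²=11.25)
P7 → Delta (d²=84.65)
P8 → Lambda (d²=5.30)

Iota, Iota, Iota, Eta, Mu, Delta, Delta, Lambda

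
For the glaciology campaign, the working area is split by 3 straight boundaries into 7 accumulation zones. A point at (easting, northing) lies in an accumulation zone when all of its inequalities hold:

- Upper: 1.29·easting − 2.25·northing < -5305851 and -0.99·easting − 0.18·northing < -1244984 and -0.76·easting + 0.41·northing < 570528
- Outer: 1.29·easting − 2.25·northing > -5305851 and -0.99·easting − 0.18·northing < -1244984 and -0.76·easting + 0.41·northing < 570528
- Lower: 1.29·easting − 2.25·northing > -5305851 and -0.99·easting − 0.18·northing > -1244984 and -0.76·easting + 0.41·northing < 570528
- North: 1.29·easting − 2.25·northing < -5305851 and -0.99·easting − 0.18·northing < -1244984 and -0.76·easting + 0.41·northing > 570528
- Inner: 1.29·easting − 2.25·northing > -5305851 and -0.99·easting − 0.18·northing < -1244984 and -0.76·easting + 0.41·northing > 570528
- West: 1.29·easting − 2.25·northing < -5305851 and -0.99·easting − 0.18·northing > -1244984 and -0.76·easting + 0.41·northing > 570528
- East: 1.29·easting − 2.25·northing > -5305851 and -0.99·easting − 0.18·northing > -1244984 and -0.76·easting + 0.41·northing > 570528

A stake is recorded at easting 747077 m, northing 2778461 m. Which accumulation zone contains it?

East

1.29·747077 − 2.25·2778461 = -5287807.920, which is > -5305851
-0.99·747077 − 0.18·2778461 = -1239729.210, which is > -1244984
-0.76·747077 + 0.41·2778461 = 571390.490, which is > 570528
This sign pattern matches East.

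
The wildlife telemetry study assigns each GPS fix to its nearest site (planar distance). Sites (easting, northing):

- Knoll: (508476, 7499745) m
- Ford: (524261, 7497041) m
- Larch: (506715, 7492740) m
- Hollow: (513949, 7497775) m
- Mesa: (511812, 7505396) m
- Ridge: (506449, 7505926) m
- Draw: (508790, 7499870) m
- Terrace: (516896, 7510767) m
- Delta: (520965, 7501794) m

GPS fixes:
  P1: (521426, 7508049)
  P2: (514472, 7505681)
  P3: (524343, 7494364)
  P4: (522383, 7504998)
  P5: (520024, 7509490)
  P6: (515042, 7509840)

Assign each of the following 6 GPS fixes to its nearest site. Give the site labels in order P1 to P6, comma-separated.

P1 → Terrace (d²=27908424.00)
P2 → Mesa (d²=7156825.00)
P3 → Ford (d²=7173053.00)
P4 → Delta (d²=12276340.00)
P5 → Terrace (d²=11415113.00)
P6 → Terrace (d²=4296645.00)

Terrace, Mesa, Ford, Delta, Terrace, Terrace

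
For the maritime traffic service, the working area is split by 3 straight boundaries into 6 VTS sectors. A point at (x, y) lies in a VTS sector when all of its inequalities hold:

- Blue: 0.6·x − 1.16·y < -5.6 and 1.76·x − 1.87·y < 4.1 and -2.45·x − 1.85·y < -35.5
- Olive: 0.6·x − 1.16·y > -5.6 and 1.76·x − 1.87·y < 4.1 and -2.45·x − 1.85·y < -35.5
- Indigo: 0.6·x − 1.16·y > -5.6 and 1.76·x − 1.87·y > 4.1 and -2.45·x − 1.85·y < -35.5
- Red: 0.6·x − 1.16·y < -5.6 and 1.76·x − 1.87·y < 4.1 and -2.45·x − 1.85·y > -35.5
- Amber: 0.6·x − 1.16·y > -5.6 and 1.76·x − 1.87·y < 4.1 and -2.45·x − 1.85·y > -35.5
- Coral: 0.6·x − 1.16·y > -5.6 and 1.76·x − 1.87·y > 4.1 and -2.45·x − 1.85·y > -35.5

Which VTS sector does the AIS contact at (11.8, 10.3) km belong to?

0.6·11.8 − 1.16·10.3 = -4.868, which is > -5.6
1.76·11.8 − 1.87·10.3 = 1.507, which is < 4.1
-2.45·11.8 − 1.85·10.3 = -47.965, which is < -35.5
This sign pattern matches Olive.

Olive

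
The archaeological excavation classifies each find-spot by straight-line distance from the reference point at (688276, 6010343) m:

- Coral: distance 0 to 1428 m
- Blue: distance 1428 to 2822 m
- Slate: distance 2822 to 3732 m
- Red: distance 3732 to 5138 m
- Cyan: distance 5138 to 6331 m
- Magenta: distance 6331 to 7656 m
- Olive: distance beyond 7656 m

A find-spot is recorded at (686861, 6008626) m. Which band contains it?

Blue

Distance = √((686861−688276)² + (6008626−6010343)²) = √(2002225.000 + 2948089.000) = 2224.930 m.
1428 ≤ 2224.930 < 2822 → Blue.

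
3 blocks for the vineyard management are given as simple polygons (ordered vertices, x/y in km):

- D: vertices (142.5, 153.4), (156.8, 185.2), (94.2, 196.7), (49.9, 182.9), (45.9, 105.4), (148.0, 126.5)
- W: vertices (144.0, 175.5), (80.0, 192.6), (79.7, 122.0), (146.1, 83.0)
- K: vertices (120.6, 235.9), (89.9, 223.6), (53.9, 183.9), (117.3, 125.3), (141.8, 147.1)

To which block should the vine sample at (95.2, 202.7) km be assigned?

K

Cast a ray rightward from (95.2, 202.7). For each polygon, the edges (by vertex number in listed order) whose endpoints lie on opposite sides of y = 202.7, where each meets that height, and whether that is right or left of the point:
D: no edge straddles that height → 0 crossings.
W: no edge straddles that height → 0 crossings.
K: 2–3 at x≈70.95 (left), 5–1 at x≈128.53 (right) → 1 crossing.
Only K has an odd count, so the point is inside K.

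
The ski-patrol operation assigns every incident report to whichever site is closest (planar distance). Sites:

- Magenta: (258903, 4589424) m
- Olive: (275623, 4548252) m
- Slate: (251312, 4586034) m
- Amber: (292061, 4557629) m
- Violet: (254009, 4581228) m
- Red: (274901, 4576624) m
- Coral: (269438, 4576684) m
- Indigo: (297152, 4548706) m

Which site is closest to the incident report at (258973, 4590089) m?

Squared distances to each site:
Magenta: 447125.000; Olive: 2027557069.000; Slate: 75133946.000; Amber: 2148467344.000; Violet: 103158617.000; Red: 435007409.000; Coral: 289210250.000; Indigo: 3170188730.000.
Minimum at Magenta.

Magenta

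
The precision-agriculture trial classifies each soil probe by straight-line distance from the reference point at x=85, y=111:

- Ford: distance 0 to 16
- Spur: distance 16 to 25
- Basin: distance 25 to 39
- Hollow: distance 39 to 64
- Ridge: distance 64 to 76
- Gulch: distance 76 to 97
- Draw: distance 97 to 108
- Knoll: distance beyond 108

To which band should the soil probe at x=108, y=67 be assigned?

Hollow

Distance = √((108−85)² + (67−111)²) = √(529.000 + 1936.000) = 49.649.
39 ≤ 49.649 < 64 → Hollow.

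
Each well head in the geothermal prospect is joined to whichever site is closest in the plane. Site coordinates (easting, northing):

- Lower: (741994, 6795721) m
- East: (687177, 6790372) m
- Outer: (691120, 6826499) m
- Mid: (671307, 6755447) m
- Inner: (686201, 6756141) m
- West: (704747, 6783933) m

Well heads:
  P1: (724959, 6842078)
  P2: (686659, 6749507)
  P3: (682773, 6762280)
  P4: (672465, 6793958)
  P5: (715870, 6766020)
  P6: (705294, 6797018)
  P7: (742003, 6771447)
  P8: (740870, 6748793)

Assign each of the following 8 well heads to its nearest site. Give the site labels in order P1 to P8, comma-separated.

P1 → Outer (d²=1387783162.00)
P2 → Inner (d²=44219720.00)
P3 → Inner (d²=49438505.00)
P4 → East (d²=229302340.00)
P5 → West (d²=444596698.00)
P6 → West (d²=171516434.00)
P7 → Lower (d²=589227157.00)
P8 → Lower (d²=2203500560.00)

Outer, Inner, Inner, East, West, West, Lower, Lower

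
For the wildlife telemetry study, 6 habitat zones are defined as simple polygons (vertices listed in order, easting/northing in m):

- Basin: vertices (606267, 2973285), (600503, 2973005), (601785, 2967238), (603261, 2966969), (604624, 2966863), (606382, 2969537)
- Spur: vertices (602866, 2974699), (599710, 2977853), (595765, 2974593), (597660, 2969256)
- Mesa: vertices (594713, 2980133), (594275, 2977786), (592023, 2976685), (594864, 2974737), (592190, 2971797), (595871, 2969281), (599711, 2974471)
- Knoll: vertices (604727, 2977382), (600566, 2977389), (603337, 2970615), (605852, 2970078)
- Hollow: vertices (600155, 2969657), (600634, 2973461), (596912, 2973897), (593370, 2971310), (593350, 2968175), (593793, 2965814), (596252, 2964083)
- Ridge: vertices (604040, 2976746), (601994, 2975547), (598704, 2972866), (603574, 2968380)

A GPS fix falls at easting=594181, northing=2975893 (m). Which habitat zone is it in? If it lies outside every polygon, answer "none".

Cast a ray rightward from (594181, 2975893). For each polygon, the edges (by vertex number in listed order) whose endpoints lie on opposite sides of northing = 2975893, where each meets that height, and whether that is right or left of the point:
Basin: no edge straddles that height → 0 crossings.
Spur: 1–2 at easting≈601671.2 (right), 2–3 at easting≈597338.2 (right) → 2 crossings.
Mesa: 3–4 at easting≈593178.1 (left), 7–1 at easting≈598455.8 (right) → 1 crossing.
Knoll: 2–3 at easting≈601178.0 (right), 4–1 at easting≈604956.3 (right) → 2 crossings.
Hollow: no edge straddles that height → 0 crossings.
Ridge: 1–2 at easting≈602584.4 (right), 4–1 at easting≈603992.5 (right) → 2 crossings.
Only Mesa has an odd count, so the point is inside Mesa.

Mesa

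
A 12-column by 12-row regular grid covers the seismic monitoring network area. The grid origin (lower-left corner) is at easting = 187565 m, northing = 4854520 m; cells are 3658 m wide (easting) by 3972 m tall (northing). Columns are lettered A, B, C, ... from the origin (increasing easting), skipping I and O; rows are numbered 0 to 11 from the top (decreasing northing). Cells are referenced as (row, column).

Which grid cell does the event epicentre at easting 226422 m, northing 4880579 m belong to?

(5, L)

Column index: ⌊(226422 − 187565) / 3658⌋ = ⌊10.622⌋ = 10 → column L
Row offset from origin: ⌊(4880579 − 4854520) / 3972⌋ = ⌊6.561⌋ = 6 → row 5 (counted from top)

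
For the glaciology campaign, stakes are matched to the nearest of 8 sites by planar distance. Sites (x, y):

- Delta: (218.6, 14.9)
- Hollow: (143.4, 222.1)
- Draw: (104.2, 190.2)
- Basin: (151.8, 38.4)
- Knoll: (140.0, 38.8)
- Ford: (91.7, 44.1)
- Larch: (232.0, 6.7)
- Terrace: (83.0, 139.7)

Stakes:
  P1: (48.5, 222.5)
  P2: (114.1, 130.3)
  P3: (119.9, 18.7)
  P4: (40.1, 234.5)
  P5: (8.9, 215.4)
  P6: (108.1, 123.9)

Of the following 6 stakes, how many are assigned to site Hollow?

P1 → Draw
P2 → Terrace
P3 → Knoll
P4 → Draw
P5 → Draw
P6 → Terrace
0 of the 6 go to Hollow.

0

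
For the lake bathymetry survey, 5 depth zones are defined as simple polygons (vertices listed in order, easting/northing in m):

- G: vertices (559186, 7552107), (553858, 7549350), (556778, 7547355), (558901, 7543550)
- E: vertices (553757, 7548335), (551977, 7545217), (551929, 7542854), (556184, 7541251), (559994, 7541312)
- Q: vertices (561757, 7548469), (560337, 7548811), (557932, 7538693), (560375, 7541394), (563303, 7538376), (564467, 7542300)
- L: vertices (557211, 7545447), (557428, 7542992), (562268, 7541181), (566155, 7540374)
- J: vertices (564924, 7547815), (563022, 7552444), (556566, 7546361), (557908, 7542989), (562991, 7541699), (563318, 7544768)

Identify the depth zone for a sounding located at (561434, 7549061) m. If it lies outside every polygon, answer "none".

J

Cast a ray rightward from (561434, 7549061). For each polygon, the edges (by vertex number in listed order) whose endpoints lie on opposite sides of northing = 7549061, where each meets that height, and whether that is right or left of the point:
G: 2–3 at easting≈554281.0 (left), 4–1 at easting≈559084.5 (left) → 0 crossings.
E: no edge straddles that height → 0 crossings.
Q: no edge straddles that height → 0 crossings.
L: no edge straddles that height → 0 crossings.
J: 1–2 at easting≈564412.0 (right), 2–3 at easting≈559431.6 (left) → 1 crossing.
Only J has an odd count, so the point is inside J.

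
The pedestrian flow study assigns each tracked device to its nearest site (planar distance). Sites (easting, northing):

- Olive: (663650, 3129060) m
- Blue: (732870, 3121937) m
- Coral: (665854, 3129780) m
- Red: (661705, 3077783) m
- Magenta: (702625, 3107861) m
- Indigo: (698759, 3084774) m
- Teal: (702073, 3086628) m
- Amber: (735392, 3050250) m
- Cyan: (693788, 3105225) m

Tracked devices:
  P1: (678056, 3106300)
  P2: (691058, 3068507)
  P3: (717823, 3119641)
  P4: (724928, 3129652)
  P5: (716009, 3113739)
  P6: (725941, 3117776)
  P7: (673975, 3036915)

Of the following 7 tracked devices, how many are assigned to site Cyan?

P1 → Cyan
P2 → Indigo
P3 → Blue
P4 → Blue
P5 → Magenta
P6 → Blue
P7 → Red
1 of the 7 goes to Cyan.

1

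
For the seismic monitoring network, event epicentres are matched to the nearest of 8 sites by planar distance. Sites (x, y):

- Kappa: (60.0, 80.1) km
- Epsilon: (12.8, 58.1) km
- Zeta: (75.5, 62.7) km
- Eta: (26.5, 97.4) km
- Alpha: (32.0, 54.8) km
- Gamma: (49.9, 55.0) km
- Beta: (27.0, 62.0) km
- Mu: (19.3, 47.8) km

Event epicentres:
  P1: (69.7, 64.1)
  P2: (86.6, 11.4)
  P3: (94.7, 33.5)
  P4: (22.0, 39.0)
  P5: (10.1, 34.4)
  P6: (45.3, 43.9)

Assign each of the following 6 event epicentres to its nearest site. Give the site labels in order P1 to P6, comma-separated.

P1 → Zeta (d²=35.60)
P2 → Zeta (d²=2754.90)
P3 → Zeta (d²=1221.28)
P4 → Mu (d²=84.73)
P5 → Mu (d²=264.20)
P6 → Gamma (d²=144.37)

Zeta, Zeta, Zeta, Mu, Mu, Gamma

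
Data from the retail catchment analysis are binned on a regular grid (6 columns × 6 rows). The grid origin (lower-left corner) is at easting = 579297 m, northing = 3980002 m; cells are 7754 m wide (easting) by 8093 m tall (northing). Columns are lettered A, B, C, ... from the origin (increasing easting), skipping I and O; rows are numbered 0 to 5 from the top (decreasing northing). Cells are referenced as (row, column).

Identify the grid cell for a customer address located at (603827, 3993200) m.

Column index: ⌊(603827 − 579297) / 7754⌋ = ⌊3.164⌋ = 3 → column D
Row offset from origin: ⌊(3993200 − 3980002) / 8093⌋ = ⌊1.631⌋ = 1 → row 4 (counted from top)

(4, D)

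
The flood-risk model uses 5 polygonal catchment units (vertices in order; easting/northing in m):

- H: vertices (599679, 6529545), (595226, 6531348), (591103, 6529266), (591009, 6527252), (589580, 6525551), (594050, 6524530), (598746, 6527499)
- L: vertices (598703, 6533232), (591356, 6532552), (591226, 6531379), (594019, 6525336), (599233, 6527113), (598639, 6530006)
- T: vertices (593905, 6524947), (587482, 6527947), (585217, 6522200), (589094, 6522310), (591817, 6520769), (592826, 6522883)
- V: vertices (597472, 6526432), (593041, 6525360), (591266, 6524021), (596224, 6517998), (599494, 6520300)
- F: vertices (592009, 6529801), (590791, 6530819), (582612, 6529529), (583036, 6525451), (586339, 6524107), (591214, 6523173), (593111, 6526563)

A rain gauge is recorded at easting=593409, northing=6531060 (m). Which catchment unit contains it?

L

Cast a ray rightward from (593409, 6531060). For each polygon, the edges (by vertex number in listed order) whose endpoints lie on opposite sides of northing = 6531060, where each meets that height, and whether that is right or left of the point:
H: 1–2 at easting≈595937.3 (right), 2–3 at easting≈594655.7 (right) → 2 crossings.
L: 3–4 at easting≈591373.4 (left), 6–1 at easting≈598659.9 (right) → 1 crossing.
T: no edge straddles that height → 0 crossings.
V: no edge straddles that height → 0 crossings.
F: no edge straddles that height → 0 crossings.
Only L has an odd count, so the point is inside L.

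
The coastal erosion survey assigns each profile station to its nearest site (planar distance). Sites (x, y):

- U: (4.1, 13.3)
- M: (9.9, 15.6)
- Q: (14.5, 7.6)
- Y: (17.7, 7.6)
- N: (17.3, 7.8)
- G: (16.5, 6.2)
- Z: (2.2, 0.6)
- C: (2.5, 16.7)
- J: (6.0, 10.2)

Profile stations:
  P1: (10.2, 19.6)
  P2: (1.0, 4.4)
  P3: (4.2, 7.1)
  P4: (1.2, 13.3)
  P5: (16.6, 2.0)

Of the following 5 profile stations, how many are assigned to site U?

P1 → M
P2 → Z
P3 → J
P4 → U
P5 → G
1 of the 5 goes to U.

1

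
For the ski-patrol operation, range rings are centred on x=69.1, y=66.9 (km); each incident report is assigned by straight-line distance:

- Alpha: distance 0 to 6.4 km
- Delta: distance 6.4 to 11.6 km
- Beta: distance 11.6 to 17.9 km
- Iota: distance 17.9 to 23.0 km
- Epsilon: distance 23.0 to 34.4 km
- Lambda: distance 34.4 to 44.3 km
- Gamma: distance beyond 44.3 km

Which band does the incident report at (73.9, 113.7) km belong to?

Gamma

Distance = √((73.9−69.1)² + (113.7−66.9)²) = √(23.040 + 2190.240) = 47.046 km.
44.3 ≤ 47.046 < ∞ → Gamma.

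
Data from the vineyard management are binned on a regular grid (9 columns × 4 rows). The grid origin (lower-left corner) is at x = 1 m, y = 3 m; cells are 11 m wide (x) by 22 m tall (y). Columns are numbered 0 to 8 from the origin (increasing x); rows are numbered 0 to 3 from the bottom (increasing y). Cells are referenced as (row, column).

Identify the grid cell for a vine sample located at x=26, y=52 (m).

(2, 2)

Column index: ⌊(26 − 1) / 11⌋ = ⌊2.273⌋ = 2
Row offset from origin: ⌊(52 − 3) / 22⌋ = ⌊2.227⌋ = 2 → row 2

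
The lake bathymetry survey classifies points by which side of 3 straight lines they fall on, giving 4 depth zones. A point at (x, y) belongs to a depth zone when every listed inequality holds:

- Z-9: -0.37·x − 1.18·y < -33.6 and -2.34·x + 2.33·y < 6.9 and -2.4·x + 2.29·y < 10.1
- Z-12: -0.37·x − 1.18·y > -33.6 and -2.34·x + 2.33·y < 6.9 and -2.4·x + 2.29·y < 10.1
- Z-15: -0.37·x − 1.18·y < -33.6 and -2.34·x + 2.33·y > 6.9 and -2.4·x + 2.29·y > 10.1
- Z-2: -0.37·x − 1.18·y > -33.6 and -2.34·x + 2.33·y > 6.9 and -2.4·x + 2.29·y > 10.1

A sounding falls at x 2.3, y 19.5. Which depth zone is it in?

-0.37·2.3 − 1.18·19.5 = -23.861, which is > -33.6
-2.34·2.3 + 2.33·19.5 = 40.053, which is > 6.9
-2.4·2.3 + 2.29·19.5 = 39.135, which is > 10.1
This sign pattern matches Z-2.

Z-2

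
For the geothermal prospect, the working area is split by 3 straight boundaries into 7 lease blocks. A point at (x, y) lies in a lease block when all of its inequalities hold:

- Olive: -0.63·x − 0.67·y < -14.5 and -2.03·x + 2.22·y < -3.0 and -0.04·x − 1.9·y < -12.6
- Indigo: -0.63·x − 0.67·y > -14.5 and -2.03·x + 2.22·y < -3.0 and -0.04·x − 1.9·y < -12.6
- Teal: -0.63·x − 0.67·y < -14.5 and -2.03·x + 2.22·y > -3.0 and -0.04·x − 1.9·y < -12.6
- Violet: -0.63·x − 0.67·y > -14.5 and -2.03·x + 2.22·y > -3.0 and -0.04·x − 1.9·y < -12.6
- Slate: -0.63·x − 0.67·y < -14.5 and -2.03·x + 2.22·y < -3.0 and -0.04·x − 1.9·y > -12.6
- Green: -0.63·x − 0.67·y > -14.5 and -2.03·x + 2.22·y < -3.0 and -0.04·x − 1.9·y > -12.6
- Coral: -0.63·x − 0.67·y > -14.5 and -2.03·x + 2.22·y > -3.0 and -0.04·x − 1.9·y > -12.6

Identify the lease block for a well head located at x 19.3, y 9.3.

Olive

-0.63·19.3 − 0.67·9.3 = -18.390, which is < -14.5
-2.03·19.3 + 2.22·9.3 = -18.533, which is < -3.0
-0.04·19.3 − 1.9·9.3 = -18.442, which is < -12.6
This sign pattern matches Olive.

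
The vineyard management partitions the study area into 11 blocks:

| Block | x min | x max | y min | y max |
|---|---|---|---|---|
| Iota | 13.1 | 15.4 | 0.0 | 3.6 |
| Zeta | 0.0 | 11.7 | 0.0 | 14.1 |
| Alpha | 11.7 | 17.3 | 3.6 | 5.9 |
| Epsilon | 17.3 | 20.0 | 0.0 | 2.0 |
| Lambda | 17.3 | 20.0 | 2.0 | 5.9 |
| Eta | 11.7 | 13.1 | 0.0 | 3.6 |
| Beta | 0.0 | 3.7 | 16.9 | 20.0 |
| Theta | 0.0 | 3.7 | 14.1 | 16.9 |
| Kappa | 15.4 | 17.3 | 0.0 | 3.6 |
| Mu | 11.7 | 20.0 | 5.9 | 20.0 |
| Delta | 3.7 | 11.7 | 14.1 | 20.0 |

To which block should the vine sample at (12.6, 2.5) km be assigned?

Eta

The point has x = 12.6 and y = 2.5.
Only Eta satisfies 11.7 ≤ x ≤ 13.1 and 0.0 ≤ y ≤ 3.6.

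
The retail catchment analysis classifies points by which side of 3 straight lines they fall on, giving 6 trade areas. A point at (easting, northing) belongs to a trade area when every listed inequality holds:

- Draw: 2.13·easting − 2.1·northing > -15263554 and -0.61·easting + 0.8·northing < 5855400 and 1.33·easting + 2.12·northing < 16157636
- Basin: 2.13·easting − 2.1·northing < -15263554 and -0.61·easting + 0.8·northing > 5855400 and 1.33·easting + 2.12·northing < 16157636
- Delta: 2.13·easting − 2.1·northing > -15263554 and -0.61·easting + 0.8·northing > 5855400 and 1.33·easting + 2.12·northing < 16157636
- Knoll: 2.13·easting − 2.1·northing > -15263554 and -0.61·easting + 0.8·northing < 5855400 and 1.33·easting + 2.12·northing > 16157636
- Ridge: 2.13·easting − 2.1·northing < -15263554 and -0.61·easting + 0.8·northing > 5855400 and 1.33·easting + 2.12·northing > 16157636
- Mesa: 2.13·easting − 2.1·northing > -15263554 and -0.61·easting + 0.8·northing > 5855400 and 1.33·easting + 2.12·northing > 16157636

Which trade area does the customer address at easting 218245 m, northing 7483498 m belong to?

2.13·218245 − 2.1·7483498 = -15250483.950, which is > -15263554
-0.61·218245 + 0.8·7483498 = 5853668.950, which is < 5855400
1.33·218245 + 2.12·7483498 = 16155281.610, which is < 16157636
This sign pattern matches Draw.

Draw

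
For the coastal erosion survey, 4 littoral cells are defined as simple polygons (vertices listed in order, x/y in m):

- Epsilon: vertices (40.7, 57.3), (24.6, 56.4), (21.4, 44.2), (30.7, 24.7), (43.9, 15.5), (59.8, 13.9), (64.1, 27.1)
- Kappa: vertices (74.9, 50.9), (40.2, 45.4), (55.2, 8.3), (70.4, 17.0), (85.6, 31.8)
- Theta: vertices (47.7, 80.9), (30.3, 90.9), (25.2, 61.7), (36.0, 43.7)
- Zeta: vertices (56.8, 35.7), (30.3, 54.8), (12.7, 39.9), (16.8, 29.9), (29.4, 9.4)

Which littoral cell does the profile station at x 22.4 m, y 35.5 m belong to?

Zeta

Cast a ray rightward from (22.4, 35.5). For each polygon, the edges (by vertex number in listed order) whose endpoints lie on opposite sides of y = 35.5, where each meets that height, and whether that is right or left of the point:
Epsilon: 3–4 at x≈25.55 (right), 7–1 at x≈57.59 (right) → 2 crossings.
Kappa: 2–3 at x≈44.20 (right), 5–1 at x≈83.53 (right) → 2 crossings.
Theta: no edge straddles that height → 0 crossings.
Zeta: 3–4 at x≈14.50 (left), 5–1 at x≈56.59 (right) → 1 crossing.
Only Zeta has an odd count, so the point is inside Zeta.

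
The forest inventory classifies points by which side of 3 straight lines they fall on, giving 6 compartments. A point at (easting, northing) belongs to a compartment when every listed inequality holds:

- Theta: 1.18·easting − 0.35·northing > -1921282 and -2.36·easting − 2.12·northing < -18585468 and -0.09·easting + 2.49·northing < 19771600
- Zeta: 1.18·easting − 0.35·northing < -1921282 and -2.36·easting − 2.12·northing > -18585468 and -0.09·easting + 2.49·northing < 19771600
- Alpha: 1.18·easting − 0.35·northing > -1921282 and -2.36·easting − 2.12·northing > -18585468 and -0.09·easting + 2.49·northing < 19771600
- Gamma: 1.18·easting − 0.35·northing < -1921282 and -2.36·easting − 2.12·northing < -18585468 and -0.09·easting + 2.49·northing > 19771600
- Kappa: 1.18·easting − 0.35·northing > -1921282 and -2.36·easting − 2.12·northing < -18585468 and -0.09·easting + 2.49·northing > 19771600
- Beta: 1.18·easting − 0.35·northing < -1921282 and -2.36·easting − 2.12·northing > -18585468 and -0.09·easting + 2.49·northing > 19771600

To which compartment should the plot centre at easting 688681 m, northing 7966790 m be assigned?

Beta

1.18·688681 − 0.35·7966790 = -1975732.920, which is < -1921282
-2.36·688681 − 2.12·7966790 = -18514881.960, which is > -18585468
-0.09·688681 + 2.49·7966790 = 19775325.810, which is > 19771600
This sign pattern matches Beta.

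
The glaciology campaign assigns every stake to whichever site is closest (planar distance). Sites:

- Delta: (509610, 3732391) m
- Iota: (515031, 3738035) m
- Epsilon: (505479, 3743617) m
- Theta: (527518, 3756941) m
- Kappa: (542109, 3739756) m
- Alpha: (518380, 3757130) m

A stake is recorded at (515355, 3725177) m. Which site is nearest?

Delta

Squared distances to each site:
Delta: 85046821.000; Iota: 165433140.000; Epsilon: 437568976.000; Theta: 1156890265.000; Kappa: 928323757.000; Alpha: 1030144834.000.
Minimum at Delta.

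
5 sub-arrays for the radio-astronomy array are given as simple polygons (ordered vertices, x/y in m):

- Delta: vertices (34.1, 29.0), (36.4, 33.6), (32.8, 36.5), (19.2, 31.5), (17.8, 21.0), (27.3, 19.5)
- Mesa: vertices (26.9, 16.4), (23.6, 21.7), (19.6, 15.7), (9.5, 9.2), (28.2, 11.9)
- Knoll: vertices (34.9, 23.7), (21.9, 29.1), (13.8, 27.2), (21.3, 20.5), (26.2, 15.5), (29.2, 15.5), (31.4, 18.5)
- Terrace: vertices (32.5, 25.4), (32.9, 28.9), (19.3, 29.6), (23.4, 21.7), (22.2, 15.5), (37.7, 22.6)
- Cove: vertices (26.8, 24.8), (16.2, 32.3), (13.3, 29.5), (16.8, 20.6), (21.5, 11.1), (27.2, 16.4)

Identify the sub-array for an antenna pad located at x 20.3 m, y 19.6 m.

Cove

Cast a ray rightward from (20.3, 19.6). For each polygon, the edges (by vertex number in listed order) whose endpoints lie on opposite sides of y = 19.6, where each meets that height, and whether that is right or left of the point:
Delta: 5–6 at x≈26.67 (right), 6–1 at x≈27.37 (right) → 2 crossings.
Mesa: 1–2 at x≈24.91 (right), 2–3 at x≈22.20 (right) → 2 crossings.
Knoll: 4–5 at x≈22.18 (right), 7–1 at x≈32.14 (right) → 2 crossings.
Terrace: 4–5 at x≈22.99 (right), 5–6 at x≈31.15 (right) → 2 crossings.
Cove: 4–5 at x≈17.29 (left), 6–1 at x≈27.05 (right) → 1 crossing.
Only Cove has an odd count, so the point is inside Cove.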